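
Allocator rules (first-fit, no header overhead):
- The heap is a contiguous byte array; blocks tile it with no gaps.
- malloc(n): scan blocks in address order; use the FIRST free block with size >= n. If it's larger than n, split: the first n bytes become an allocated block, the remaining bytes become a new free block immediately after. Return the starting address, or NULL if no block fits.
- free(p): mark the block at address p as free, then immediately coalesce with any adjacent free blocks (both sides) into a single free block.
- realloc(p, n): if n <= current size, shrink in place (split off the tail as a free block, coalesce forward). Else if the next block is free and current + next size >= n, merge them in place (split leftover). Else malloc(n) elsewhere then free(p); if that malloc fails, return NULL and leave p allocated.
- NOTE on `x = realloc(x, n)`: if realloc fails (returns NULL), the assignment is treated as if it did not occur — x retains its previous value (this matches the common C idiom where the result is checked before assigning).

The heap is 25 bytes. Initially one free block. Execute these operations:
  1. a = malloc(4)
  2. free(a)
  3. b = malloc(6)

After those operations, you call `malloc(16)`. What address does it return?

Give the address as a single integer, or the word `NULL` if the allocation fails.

Answer: 6

Derivation:
Op 1: a = malloc(4) -> a = 0; heap: [0-3 ALLOC][4-24 FREE]
Op 2: free(a) -> (freed a); heap: [0-24 FREE]
Op 3: b = malloc(6) -> b = 0; heap: [0-5 ALLOC][6-24 FREE]
malloc(16): first-fit scan over [0-5 ALLOC][6-24 FREE] -> 6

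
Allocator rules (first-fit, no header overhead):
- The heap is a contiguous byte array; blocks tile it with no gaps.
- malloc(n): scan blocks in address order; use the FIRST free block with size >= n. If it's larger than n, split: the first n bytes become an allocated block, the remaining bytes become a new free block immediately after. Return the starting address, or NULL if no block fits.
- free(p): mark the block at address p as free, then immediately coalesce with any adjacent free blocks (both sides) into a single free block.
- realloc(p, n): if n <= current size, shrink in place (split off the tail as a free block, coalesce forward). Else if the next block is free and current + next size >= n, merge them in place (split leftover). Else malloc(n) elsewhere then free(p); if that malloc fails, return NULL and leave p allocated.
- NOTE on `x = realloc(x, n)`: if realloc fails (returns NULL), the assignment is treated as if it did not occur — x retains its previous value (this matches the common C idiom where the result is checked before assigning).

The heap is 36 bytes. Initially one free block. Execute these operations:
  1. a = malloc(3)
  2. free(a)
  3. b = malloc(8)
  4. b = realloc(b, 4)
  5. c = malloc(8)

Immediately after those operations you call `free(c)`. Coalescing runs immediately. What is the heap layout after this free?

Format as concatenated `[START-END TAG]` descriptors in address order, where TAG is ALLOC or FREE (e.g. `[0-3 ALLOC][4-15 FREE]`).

Answer: [0-3 ALLOC][4-35 FREE]

Derivation:
Op 1: a = malloc(3) -> a = 0; heap: [0-2 ALLOC][3-35 FREE]
Op 2: free(a) -> (freed a); heap: [0-35 FREE]
Op 3: b = malloc(8) -> b = 0; heap: [0-7 ALLOC][8-35 FREE]
Op 4: b = realloc(b, 4) -> b = 0; heap: [0-3 ALLOC][4-35 FREE]
Op 5: c = malloc(8) -> c = 4; heap: [0-3 ALLOC][4-11 ALLOC][12-35 FREE]
free(c): c = 4 -> block [4-11 ALLOC]; mark free, coalesce with adjacent free neighbors -> [0-3 ALLOC][4-35 FREE]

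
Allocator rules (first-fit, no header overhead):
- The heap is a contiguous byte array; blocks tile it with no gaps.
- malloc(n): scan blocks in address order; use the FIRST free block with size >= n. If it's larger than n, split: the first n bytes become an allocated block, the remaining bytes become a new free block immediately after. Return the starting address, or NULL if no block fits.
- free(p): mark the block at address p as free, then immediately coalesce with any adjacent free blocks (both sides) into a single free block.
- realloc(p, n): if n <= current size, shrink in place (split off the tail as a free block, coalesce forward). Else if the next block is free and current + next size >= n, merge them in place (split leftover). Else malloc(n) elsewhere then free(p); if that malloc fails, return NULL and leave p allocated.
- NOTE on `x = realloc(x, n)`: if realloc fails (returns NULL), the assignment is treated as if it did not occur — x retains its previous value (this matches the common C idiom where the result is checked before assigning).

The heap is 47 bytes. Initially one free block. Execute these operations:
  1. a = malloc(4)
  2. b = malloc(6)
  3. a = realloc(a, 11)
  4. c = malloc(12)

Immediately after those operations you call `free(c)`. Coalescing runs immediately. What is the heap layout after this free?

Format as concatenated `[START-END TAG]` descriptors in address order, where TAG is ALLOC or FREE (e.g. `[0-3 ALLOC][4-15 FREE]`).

Answer: [0-3 FREE][4-9 ALLOC][10-20 ALLOC][21-46 FREE]

Derivation:
Op 1: a = malloc(4) -> a = 0; heap: [0-3 ALLOC][4-46 FREE]
Op 2: b = malloc(6) -> b = 4; heap: [0-3 ALLOC][4-9 ALLOC][10-46 FREE]
Op 3: a = realloc(a, 11) -> a = 10; heap: [0-3 FREE][4-9 ALLOC][10-20 ALLOC][21-46 FREE]
Op 4: c = malloc(12) -> c = 21; heap: [0-3 FREE][4-9 ALLOC][10-20 ALLOC][21-32 ALLOC][33-46 FREE]
free(c): c = 21 -> block [21-32 ALLOC]; mark free, coalesce with adjacent free neighbors -> [0-3 FREE][4-9 ALLOC][10-20 ALLOC][21-46 FREE]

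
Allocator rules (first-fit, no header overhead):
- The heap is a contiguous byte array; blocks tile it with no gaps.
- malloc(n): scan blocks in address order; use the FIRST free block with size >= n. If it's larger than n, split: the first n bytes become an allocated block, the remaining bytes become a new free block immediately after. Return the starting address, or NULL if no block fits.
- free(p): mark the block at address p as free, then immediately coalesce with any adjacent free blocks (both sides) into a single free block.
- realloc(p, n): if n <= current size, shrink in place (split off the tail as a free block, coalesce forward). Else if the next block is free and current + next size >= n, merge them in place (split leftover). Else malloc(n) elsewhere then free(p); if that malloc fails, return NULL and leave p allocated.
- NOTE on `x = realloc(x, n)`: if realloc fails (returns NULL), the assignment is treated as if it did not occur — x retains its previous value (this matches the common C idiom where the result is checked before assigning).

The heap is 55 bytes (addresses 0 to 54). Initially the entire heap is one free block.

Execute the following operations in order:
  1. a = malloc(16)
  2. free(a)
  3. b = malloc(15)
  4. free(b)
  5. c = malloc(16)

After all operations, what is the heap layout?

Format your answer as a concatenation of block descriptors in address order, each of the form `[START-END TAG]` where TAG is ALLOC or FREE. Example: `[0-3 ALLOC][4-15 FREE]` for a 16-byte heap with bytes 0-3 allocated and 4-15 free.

Answer: [0-15 ALLOC][16-54 FREE]

Derivation:
Op 1: a = malloc(16) -> a = 0; heap: [0-15 ALLOC][16-54 FREE]
Op 2: free(a) -> (freed a); heap: [0-54 FREE]
Op 3: b = malloc(15) -> b = 0; heap: [0-14 ALLOC][15-54 FREE]
Op 4: free(b) -> (freed b); heap: [0-54 FREE]
Op 5: c = malloc(16) -> c = 0; heap: [0-15 ALLOC][16-54 FREE]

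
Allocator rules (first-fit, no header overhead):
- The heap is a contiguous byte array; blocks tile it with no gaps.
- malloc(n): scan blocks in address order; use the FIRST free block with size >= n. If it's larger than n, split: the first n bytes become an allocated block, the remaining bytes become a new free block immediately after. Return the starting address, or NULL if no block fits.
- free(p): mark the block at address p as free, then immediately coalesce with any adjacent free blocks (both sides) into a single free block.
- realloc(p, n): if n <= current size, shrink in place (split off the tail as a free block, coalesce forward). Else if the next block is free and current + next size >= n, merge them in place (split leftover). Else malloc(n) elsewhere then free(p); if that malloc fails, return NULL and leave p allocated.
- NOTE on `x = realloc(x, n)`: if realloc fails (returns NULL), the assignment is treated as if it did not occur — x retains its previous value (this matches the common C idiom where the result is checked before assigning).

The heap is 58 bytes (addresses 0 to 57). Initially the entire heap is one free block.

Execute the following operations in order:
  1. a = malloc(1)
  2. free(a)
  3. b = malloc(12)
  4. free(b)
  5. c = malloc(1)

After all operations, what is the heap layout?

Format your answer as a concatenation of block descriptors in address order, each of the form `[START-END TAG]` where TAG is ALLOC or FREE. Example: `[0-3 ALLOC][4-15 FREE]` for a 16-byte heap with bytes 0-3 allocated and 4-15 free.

Answer: [0-0 ALLOC][1-57 FREE]

Derivation:
Op 1: a = malloc(1) -> a = 0; heap: [0-0 ALLOC][1-57 FREE]
Op 2: free(a) -> (freed a); heap: [0-57 FREE]
Op 3: b = malloc(12) -> b = 0; heap: [0-11 ALLOC][12-57 FREE]
Op 4: free(b) -> (freed b); heap: [0-57 FREE]
Op 5: c = malloc(1) -> c = 0; heap: [0-0 ALLOC][1-57 FREE]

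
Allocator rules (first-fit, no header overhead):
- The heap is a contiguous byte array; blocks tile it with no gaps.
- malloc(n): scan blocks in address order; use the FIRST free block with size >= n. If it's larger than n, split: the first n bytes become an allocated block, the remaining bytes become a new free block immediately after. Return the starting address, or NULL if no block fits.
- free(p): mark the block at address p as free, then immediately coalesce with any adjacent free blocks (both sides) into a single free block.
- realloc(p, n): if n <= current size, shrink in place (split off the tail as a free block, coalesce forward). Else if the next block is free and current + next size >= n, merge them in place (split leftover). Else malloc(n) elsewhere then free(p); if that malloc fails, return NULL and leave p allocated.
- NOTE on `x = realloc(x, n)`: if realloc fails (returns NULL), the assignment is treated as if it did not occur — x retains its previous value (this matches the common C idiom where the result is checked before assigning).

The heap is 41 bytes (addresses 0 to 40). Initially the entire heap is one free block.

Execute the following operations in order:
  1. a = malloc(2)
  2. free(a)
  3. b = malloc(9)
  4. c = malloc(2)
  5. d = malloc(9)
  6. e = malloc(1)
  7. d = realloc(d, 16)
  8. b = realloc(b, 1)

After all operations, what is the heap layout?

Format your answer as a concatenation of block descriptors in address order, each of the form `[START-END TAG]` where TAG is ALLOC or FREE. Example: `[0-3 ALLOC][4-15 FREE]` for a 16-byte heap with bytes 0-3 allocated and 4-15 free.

Answer: [0-0 ALLOC][1-8 FREE][9-10 ALLOC][11-19 FREE][20-20 ALLOC][21-36 ALLOC][37-40 FREE]

Derivation:
Op 1: a = malloc(2) -> a = 0; heap: [0-1 ALLOC][2-40 FREE]
Op 2: free(a) -> (freed a); heap: [0-40 FREE]
Op 3: b = malloc(9) -> b = 0; heap: [0-8 ALLOC][9-40 FREE]
Op 4: c = malloc(2) -> c = 9; heap: [0-8 ALLOC][9-10 ALLOC][11-40 FREE]
Op 5: d = malloc(9) -> d = 11; heap: [0-8 ALLOC][9-10 ALLOC][11-19 ALLOC][20-40 FREE]
Op 6: e = malloc(1) -> e = 20; heap: [0-8 ALLOC][9-10 ALLOC][11-19 ALLOC][20-20 ALLOC][21-40 FREE]
Op 7: d = realloc(d, 16) -> d = 21; heap: [0-8 ALLOC][9-10 ALLOC][11-19 FREE][20-20 ALLOC][21-36 ALLOC][37-40 FREE]
Op 8: b = realloc(b, 1) -> b = 0; heap: [0-0 ALLOC][1-8 FREE][9-10 ALLOC][11-19 FREE][20-20 ALLOC][21-36 ALLOC][37-40 FREE]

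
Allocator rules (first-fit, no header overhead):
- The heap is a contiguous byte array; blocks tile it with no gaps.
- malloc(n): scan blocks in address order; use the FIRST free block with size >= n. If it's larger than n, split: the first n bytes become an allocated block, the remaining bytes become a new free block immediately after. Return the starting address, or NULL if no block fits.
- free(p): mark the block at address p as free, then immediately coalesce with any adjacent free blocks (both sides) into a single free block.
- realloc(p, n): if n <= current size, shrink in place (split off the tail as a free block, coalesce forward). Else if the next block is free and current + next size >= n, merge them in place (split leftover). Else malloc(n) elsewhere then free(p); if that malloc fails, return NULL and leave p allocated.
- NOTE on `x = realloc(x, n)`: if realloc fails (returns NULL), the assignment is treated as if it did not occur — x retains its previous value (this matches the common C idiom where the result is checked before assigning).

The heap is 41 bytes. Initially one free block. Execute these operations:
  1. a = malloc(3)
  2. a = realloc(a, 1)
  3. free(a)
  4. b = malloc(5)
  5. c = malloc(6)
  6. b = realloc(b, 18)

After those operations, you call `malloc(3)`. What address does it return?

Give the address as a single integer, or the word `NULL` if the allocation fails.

Answer: 0

Derivation:
Op 1: a = malloc(3) -> a = 0; heap: [0-2 ALLOC][3-40 FREE]
Op 2: a = realloc(a, 1) -> a = 0; heap: [0-0 ALLOC][1-40 FREE]
Op 3: free(a) -> (freed a); heap: [0-40 FREE]
Op 4: b = malloc(5) -> b = 0; heap: [0-4 ALLOC][5-40 FREE]
Op 5: c = malloc(6) -> c = 5; heap: [0-4 ALLOC][5-10 ALLOC][11-40 FREE]
Op 6: b = realloc(b, 18) -> b = 11; heap: [0-4 FREE][5-10 ALLOC][11-28 ALLOC][29-40 FREE]
malloc(3): first-fit scan over [0-4 FREE][5-10 ALLOC][11-28 ALLOC][29-40 FREE] -> 0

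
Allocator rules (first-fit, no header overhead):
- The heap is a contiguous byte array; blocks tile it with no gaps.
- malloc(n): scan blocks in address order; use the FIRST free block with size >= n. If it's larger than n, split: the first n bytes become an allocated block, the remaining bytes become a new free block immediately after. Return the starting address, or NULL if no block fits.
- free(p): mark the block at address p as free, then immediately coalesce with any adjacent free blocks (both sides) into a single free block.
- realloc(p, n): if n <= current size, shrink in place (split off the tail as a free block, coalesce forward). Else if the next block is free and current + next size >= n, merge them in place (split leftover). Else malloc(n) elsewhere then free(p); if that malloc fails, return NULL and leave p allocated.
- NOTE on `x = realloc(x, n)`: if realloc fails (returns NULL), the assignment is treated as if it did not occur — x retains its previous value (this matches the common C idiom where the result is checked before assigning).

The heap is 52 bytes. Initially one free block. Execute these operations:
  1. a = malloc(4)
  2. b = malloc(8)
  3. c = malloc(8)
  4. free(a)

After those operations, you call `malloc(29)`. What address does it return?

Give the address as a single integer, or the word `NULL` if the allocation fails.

Answer: 20

Derivation:
Op 1: a = malloc(4) -> a = 0; heap: [0-3 ALLOC][4-51 FREE]
Op 2: b = malloc(8) -> b = 4; heap: [0-3 ALLOC][4-11 ALLOC][12-51 FREE]
Op 3: c = malloc(8) -> c = 12; heap: [0-3 ALLOC][4-11 ALLOC][12-19 ALLOC][20-51 FREE]
Op 4: free(a) -> (freed a); heap: [0-3 FREE][4-11 ALLOC][12-19 ALLOC][20-51 FREE]
malloc(29): first-fit scan over [0-3 FREE][4-11 ALLOC][12-19 ALLOC][20-51 FREE] -> 20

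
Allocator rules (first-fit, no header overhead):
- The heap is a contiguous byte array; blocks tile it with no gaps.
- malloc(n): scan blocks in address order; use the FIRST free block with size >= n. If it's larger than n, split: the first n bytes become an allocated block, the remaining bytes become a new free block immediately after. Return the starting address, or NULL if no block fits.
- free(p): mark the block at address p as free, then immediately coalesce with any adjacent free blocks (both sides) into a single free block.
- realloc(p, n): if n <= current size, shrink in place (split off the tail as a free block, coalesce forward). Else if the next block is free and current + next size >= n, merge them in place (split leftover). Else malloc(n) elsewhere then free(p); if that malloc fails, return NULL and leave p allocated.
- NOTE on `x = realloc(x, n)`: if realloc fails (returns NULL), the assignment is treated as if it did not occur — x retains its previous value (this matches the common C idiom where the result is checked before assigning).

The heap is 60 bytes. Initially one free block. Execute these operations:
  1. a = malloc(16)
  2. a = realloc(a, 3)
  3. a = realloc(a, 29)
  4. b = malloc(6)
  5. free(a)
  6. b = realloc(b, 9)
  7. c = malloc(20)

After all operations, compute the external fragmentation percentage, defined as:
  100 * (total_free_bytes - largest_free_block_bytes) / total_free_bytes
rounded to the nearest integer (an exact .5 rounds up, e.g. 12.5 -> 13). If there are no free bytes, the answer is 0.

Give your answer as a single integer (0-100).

Answer: 29

Derivation:
Op 1: a = malloc(16) -> a = 0; heap: [0-15 ALLOC][16-59 FREE]
Op 2: a = realloc(a, 3) -> a = 0; heap: [0-2 ALLOC][3-59 FREE]
Op 3: a = realloc(a, 29) -> a = 0; heap: [0-28 ALLOC][29-59 FREE]
Op 4: b = malloc(6) -> b = 29; heap: [0-28 ALLOC][29-34 ALLOC][35-59 FREE]
Op 5: free(a) -> (freed a); heap: [0-28 FREE][29-34 ALLOC][35-59 FREE]
Op 6: b = realloc(b, 9) -> b = 29; heap: [0-28 FREE][29-37 ALLOC][38-59 FREE]
Op 7: c = malloc(20) -> c = 0; heap: [0-19 ALLOC][20-28 FREE][29-37 ALLOC][38-59 FREE]
Free blocks: [9 22] total_free=31 largest=22 -> 100*(31-22)/31 = 900/31 ≈ 29.032 -> rounds to 29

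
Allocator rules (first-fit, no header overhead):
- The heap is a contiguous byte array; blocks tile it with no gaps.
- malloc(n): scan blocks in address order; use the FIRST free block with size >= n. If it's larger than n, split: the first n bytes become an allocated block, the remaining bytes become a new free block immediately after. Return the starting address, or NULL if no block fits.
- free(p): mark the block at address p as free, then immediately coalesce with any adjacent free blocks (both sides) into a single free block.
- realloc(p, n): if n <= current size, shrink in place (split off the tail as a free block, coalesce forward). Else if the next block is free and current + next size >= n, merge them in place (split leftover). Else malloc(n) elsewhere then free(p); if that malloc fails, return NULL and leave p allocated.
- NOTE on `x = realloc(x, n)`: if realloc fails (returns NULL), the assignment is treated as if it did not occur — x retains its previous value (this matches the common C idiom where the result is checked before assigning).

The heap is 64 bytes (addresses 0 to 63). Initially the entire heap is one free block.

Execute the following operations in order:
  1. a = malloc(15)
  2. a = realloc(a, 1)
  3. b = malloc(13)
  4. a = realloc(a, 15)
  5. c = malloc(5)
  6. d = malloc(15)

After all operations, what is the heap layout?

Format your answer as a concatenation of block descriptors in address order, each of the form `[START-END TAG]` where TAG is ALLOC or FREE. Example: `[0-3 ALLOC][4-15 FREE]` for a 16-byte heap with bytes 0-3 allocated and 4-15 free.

Answer: [0-0 FREE][1-13 ALLOC][14-28 ALLOC][29-33 ALLOC][34-48 ALLOC][49-63 FREE]

Derivation:
Op 1: a = malloc(15) -> a = 0; heap: [0-14 ALLOC][15-63 FREE]
Op 2: a = realloc(a, 1) -> a = 0; heap: [0-0 ALLOC][1-63 FREE]
Op 3: b = malloc(13) -> b = 1; heap: [0-0 ALLOC][1-13 ALLOC][14-63 FREE]
Op 4: a = realloc(a, 15) -> a = 14; heap: [0-0 FREE][1-13 ALLOC][14-28 ALLOC][29-63 FREE]
Op 5: c = malloc(5) -> c = 29; heap: [0-0 FREE][1-13 ALLOC][14-28 ALLOC][29-33 ALLOC][34-63 FREE]
Op 6: d = malloc(15) -> d = 34; heap: [0-0 FREE][1-13 ALLOC][14-28 ALLOC][29-33 ALLOC][34-48 ALLOC][49-63 FREE]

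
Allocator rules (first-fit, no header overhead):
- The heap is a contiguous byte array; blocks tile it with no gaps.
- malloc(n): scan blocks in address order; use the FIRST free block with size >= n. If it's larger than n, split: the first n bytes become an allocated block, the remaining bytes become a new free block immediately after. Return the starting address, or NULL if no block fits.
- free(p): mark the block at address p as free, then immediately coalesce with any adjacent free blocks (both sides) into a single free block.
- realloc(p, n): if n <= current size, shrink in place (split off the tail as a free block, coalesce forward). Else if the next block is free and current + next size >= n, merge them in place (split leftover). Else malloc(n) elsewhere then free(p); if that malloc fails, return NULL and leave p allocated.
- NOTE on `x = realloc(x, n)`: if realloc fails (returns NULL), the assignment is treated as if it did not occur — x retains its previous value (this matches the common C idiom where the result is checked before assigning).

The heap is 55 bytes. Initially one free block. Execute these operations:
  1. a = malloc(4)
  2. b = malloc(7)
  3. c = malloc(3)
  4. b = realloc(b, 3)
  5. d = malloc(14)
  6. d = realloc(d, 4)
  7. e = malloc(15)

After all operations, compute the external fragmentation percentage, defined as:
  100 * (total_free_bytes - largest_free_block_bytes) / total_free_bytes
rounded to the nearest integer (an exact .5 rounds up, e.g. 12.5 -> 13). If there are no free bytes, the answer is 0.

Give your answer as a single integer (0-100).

Answer: 15

Derivation:
Op 1: a = malloc(4) -> a = 0; heap: [0-3 ALLOC][4-54 FREE]
Op 2: b = malloc(7) -> b = 4; heap: [0-3 ALLOC][4-10 ALLOC][11-54 FREE]
Op 3: c = malloc(3) -> c = 11; heap: [0-3 ALLOC][4-10 ALLOC][11-13 ALLOC][14-54 FREE]
Op 4: b = realloc(b, 3) -> b = 4; heap: [0-3 ALLOC][4-6 ALLOC][7-10 FREE][11-13 ALLOC][14-54 FREE]
Op 5: d = malloc(14) -> d = 14; heap: [0-3 ALLOC][4-6 ALLOC][7-10 FREE][11-13 ALLOC][14-27 ALLOC][28-54 FREE]
Op 6: d = realloc(d, 4) -> d = 14; heap: [0-3 ALLOC][4-6 ALLOC][7-10 FREE][11-13 ALLOC][14-17 ALLOC][18-54 FREE]
Op 7: e = malloc(15) -> e = 18; heap: [0-3 ALLOC][4-6 ALLOC][7-10 FREE][11-13 ALLOC][14-17 ALLOC][18-32 ALLOC][33-54 FREE]
Free blocks: [4 22] total_free=26 largest=22 -> 100*(26-22)/26 = 400/26 ≈ 15.385 -> rounds to 15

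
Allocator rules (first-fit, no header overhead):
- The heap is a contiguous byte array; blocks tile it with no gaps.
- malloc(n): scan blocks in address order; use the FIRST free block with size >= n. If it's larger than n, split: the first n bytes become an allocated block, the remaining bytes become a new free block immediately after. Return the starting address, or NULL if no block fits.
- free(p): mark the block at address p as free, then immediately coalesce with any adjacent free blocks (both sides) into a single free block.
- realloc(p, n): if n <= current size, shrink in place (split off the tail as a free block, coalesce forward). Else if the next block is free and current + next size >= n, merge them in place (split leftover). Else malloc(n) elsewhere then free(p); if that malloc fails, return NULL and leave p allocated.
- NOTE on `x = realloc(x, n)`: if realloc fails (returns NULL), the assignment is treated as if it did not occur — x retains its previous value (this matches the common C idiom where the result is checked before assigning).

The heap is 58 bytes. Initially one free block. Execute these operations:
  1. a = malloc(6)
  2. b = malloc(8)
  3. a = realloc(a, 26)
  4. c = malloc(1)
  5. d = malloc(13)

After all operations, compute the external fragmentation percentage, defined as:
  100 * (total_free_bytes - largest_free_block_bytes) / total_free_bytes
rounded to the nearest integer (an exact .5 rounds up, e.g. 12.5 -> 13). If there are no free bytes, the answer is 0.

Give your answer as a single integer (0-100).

Op 1: a = malloc(6) -> a = 0; heap: [0-5 ALLOC][6-57 FREE]
Op 2: b = malloc(8) -> b = 6; heap: [0-5 ALLOC][6-13 ALLOC][14-57 FREE]
Op 3: a = realloc(a, 26) -> a = 14; heap: [0-5 FREE][6-13 ALLOC][14-39 ALLOC][40-57 FREE]
Op 4: c = malloc(1) -> c = 0; heap: [0-0 ALLOC][1-5 FREE][6-13 ALLOC][14-39 ALLOC][40-57 FREE]
Op 5: d = malloc(13) -> d = 40; heap: [0-0 ALLOC][1-5 FREE][6-13 ALLOC][14-39 ALLOC][40-52 ALLOC][53-57 FREE]
Free blocks: [5 5] total_free=10 largest=5 -> 100*(10-5)/10 = 500/10 = 50

Answer: 50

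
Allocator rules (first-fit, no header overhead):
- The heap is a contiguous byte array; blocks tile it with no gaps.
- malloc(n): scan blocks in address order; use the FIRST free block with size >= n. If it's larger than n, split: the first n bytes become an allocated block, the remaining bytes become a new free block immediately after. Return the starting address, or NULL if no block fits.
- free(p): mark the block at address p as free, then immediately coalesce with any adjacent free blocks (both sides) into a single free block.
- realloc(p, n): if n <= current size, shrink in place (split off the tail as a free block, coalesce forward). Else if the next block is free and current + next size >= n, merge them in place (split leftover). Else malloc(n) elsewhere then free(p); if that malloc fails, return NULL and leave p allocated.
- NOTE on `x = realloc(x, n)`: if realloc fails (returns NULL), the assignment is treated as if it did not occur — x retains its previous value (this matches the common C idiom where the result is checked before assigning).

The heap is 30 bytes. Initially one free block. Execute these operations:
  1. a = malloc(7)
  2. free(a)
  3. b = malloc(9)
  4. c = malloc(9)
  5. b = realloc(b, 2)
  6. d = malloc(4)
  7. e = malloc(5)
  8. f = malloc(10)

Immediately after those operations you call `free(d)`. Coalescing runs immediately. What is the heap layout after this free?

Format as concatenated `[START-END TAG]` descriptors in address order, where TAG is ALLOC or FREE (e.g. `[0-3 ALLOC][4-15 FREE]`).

Op 1: a = malloc(7) -> a = 0; heap: [0-6 ALLOC][7-29 FREE]
Op 2: free(a) -> (freed a); heap: [0-29 FREE]
Op 3: b = malloc(9) -> b = 0; heap: [0-8 ALLOC][9-29 FREE]
Op 4: c = malloc(9) -> c = 9; heap: [0-8 ALLOC][9-17 ALLOC][18-29 FREE]
Op 5: b = realloc(b, 2) -> b = 0; heap: [0-1 ALLOC][2-8 FREE][9-17 ALLOC][18-29 FREE]
Op 6: d = malloc(4) -> d = 2; heap: [0-1 ALLOC][2-5 ALLOC][6-8 FREE][9-17 ALLOC][18-29 FREE]
Op 7: e = malloc(5) -> e = 18; heap: [0-1 ALLOC][2-5 ALLOC][6-8 FREE][9-17 ALLOC][18-22 ALLOC][23-29 FREE]
Op 8: f = malloc(10) -> f = NULL; heap: [0-1 ALLOC][2-5 ALLOC][6-8 FREE][9-17 ALLOC][18-22 ALLOC][23-29 FREE]
free(d): d = 2 -> block [2-5 ALLOC]; mark free, coalesce with adjacent free neighbors -> [0-1 ALLOC][2-8 FREE][9-17 ALLOC][18-22 ALLOC][23-29 FREE]

Answer: [0-1 ALLOC][2-8 FREE][9-17 ALLOC][18-22 ALLOC][23-29 FREE]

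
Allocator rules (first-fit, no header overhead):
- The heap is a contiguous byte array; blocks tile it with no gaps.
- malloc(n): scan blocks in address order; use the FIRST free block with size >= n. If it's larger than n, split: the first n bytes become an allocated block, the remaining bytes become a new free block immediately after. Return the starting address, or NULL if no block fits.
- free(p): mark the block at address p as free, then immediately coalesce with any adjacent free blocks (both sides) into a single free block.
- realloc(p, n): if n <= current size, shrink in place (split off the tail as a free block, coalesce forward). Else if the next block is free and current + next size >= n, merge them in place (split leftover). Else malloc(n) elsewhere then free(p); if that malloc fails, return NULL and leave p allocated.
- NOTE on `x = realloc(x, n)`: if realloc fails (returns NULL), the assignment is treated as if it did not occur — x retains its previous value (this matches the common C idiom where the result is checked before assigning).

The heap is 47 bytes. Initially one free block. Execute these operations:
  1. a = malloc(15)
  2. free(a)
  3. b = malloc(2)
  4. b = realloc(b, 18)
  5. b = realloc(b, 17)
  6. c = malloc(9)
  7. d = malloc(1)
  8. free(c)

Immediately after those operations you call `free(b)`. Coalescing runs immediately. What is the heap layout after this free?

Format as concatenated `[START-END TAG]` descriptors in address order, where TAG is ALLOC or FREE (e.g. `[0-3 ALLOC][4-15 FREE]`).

Op 1: a = malloc(15) -> a = 0; heap: [0-14 ALLOC][15-46 FREE]
Op 2: free(a) -> (freed a); heap: [0-46 FREE]
Op 3: b = malloc(2) -> b = 0; heap: [0-1 ALLOC][2-46 FREE]
Op 4: b = realloc(b, 18) -> b = 0; heap: [0-17 ALLOC][18-46 FREE]
Op 5: b = realloc(b, 17) -> b = 0; heap: [0-16 ALLOC][17-46 FREE]
Op 6: c = malloc(9) -> c = 17; heap: [0-16 ALLOC][17-25 ALLOC][26-46 FREE]
Op 7: d = malloc(1) -> d = 26; heap: [0-16 ALLOC][17-25 ALLOC][26-26 ALLOC][27-46 FREE]
Op 8: free(c) -> (freed c); heap: [0-16 ALLOC][17-25 FREE][26-26 ALLOC][27-46 FREE]
free(b): b = 0 -> block [0-16 ALLOC]; mark free, coalesce with adjacent free neighbors -> [0-25 FREE][26-26 ALLOC][27-46 FREE]

Answer: [0-25 FREE][26-26 ALLOC][27-46 FREE]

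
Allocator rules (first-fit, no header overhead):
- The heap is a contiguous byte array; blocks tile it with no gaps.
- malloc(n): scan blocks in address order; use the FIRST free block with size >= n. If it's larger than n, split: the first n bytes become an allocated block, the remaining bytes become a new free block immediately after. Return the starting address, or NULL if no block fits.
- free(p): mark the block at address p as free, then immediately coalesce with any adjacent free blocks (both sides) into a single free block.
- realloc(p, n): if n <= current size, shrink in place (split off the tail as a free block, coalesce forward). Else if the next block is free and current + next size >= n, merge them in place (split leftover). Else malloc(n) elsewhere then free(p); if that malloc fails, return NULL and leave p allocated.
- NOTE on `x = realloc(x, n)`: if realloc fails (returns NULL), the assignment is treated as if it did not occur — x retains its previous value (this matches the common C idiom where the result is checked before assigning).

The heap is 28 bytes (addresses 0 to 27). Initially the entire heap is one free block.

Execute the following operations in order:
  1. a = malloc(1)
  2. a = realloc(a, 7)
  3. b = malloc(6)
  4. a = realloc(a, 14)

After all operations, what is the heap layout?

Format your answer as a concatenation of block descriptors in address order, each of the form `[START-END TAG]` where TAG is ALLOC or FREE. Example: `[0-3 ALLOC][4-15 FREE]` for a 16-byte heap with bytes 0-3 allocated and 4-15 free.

Answer: [0-6 FREE][7-12 ALLOC][13-26 ALLOC][27-27 FREE]

Derivation:
Op 1: a = malloc(1) -> a = 0; heap: [0-0 ALLOC][1-27 FREE]
Op 2: a = realloc(a, 7) -> a = 0; heap: [0-6 ALLOC][7-27 FREE]
Op 3: b = malloc(6) -> b = 7; heap: [0-6 ALLOC][7-12 ALLOC][13-27 FREE]
Op 4: a = realloc(a, 14) -> a = 13; heap: [0-6 FREE][7-12 ALLOC][13-26 ALLOC][27-27 FREE]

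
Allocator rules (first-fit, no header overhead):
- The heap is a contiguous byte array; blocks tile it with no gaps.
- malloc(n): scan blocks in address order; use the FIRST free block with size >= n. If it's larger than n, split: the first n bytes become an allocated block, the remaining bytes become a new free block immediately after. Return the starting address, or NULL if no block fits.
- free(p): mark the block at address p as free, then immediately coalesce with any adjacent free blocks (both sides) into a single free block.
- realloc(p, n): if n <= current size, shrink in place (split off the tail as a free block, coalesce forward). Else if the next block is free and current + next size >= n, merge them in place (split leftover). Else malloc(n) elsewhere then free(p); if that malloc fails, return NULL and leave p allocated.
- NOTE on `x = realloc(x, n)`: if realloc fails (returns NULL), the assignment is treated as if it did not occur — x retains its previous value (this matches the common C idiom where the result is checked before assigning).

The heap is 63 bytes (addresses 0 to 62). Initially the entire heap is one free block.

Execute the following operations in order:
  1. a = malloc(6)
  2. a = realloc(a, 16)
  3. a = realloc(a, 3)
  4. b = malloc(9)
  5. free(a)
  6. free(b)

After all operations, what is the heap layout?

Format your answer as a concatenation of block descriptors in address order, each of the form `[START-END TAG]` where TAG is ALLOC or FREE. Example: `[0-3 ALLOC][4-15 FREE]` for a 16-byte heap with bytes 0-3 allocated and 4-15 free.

Op 1: a = malloc(6) -> a = 0; heap: [0-5 ALLOC][6-62 FREE]
Op 2: a = realloc(a, 16) -> a = 0; heap: [0-15 ALLOC][16-62 FREE]
Op 3: a = realloc(a, 3) -> a = 0; heap: [0-2 ALLOC][3-62 FREE]
Op 4: b = malloc(9) -> b = 3; heap: [0-2 ALLOC][3-11 ALLOC][12-62 FREE]
Op 5: free(a) -> (freed a); heap: [0-2 FREE][3-11 ALLOC][12-62 FREE]
Op 6: free(b) -> (freed b); heap: [0-62 FREE]

Answer: [0-62 FREE]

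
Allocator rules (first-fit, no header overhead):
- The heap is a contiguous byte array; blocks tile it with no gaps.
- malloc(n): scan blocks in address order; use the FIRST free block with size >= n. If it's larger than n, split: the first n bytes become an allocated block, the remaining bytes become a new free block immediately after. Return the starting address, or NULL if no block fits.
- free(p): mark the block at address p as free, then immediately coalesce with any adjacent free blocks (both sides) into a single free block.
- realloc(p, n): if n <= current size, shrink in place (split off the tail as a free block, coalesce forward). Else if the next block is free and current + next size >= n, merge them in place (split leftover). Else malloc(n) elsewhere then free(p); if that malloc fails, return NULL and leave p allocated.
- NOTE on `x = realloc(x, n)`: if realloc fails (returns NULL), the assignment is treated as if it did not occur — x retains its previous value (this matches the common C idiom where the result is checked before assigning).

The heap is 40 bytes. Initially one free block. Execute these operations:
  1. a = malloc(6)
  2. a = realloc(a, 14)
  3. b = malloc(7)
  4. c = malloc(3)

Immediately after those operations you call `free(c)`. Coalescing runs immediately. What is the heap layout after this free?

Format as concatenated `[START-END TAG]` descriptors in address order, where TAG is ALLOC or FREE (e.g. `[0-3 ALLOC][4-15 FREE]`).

Answer: [0-13 ALLOC][14-20 ALLOC][21-39 FREE]

Derivation:
Op 1: a = malloc(6) -> a = 0; heap: [0-5 ALLOC][6-39 FREE]
Op 2: a = realloc(a, 14) -> a = 0; heap: [0-13 ALLOC][14-39 FREE]
Op 3: b = malloc(7) -> b = 14; heap: [0-13 ALLOC][14-20 ALLOC][21-39 FREE]
Op 4: c = malloc(3) -> c = 21; heap: [0-13 ALLOC][14-20 ALLOC][21-23 ALLOC][24-39 FREE]
free(c): c = 21 -> block [21-23 ALLOC]; mark free, coalesce with adjacent free neighbors -> [0-13 ALLOC][14-20 ALLOC][21-39 FREE]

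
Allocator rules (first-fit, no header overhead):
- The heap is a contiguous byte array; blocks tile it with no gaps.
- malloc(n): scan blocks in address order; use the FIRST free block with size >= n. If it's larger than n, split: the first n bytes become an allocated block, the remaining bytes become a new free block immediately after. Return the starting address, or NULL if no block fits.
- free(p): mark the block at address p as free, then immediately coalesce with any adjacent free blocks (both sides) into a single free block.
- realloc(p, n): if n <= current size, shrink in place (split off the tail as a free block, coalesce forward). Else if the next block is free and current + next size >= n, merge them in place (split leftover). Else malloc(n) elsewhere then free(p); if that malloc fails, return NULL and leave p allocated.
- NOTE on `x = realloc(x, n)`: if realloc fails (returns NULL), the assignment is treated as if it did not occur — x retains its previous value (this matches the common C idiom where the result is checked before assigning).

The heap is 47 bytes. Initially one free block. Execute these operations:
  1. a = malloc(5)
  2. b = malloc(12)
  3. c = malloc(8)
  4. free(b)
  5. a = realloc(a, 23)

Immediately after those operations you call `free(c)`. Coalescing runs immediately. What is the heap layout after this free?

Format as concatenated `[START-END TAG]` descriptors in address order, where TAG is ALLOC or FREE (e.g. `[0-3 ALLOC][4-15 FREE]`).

Answer: [0-4 ALLOC][5-46 FREE]

Derivation:
Op 1: a = malloc(5) -> a = 0; heap: [0-4 ALLOC][5-46 FREE]
Op 2: b = malloc(12) -> b = 5; heap: [0-4 ALLOC][5-16 ALLOC][17-46 FREE]
Op 3: c = malloc(8) -> c = 17; heap: [0-4 ALLOC][5-16 ALLOC][17-24 ALLOC][25-46 FREE]
Op 4: free(b) -> (freed b); heap: [0-4 ALLOC][5-16 FREE][17-24 ALLOC][25-46 FREE]
Op 5: a = realloc(a, 23) -> NULL (a unchanged); heap: [0-4 ALLOC][5-16 FREE][17-24 ALLOC][25-46 FREE]
free(c): c = 17 -> block [17-24 ALLOC]; mark free, coalesce with adjacent free neighbors -> [0-4 ALLOC][5-46 FREE]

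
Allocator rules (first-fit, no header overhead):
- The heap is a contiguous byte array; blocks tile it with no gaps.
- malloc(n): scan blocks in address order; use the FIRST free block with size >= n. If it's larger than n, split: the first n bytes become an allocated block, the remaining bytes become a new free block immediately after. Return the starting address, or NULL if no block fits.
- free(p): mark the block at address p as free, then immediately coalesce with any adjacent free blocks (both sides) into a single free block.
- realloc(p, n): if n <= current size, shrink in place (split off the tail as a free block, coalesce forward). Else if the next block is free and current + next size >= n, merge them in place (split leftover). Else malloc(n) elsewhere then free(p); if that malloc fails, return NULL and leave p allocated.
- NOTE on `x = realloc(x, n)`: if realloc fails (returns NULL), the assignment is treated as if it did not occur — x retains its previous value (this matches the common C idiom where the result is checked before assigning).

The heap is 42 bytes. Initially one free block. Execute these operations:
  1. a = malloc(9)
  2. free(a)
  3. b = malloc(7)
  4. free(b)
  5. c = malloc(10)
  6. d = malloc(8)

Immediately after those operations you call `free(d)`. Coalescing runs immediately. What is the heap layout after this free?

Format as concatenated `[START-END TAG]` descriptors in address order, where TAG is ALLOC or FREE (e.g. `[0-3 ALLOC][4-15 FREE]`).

Op 1: a = malloc(9) -> a = 0; heap: [0-8 ALLOC][9-41 FREE]
Op 2: free(a) -> (freed a); heap: [0-41 FREE]
Op 3: b = malloc(7) -> b = 0; heap: [0-6 ALLOC][7-41 FREE]
Op 4: free(b) -> (freed b); heap: [0-41 FREE]
Op 5: c = malloc(10) -> c = 0; heap: [0-9 ALLOC][10-41 FREE]
Op 6: d = malloc(8) -> d = 10; heap: [0-9 ALLOC][10-17 ALLOC][18-41 FREE]
free(d): d = 10 -> block [10-17 ALLOC]; mark free, coalesce with adjacent free neighbors -> [0-9 ALLOC][10-41 FREE]

Answer: [0-9 ALLOC][10-41 FREE]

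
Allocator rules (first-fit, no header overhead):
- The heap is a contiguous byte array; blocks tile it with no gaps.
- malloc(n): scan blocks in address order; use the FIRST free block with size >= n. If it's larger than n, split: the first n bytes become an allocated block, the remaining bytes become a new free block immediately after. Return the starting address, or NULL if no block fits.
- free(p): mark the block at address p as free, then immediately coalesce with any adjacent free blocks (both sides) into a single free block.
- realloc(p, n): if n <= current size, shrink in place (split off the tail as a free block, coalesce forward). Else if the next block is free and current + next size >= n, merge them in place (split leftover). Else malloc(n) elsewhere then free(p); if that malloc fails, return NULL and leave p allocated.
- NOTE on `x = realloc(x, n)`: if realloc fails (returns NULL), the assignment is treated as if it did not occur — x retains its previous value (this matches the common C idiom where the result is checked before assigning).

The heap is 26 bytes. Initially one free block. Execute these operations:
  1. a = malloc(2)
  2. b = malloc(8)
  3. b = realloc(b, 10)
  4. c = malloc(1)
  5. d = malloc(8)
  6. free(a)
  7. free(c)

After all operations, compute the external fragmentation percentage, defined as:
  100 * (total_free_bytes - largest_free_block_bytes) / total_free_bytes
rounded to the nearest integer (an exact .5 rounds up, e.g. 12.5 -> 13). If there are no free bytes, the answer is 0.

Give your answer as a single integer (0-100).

Answer: 38

Derivation:
Op 1: a = malloc(2) -> a = 0; heap: [0-1 ALLOC][2-25 FREE]
Op 2: b = malloc(8) -> b = 2; heap: [0-1 ALLOC][2-9 ALLOC][10-25 FREE]
Op 3: b = realloc(b, 10) -> b = 2; heap: [0-1 ALLOC][2-11 ALLOC][12-25 FREE]
Op 4: c = malloc(1) -> c = 12; heap: [0-1 ALLOC][2-11 ALLOC][12-12 ALLOC][13-25 FREE]
Op 5: d = malloc(8) -> d = 13; heap: [0-1 ALLOC][2-11 ALLOC][12-12 ALLOC][13-20 ALLOC][21-25 FREE]
Op 6: free(a) -> (freed a); heap: [0-1 FREE][2-11 ALLOC][12-12 ALLOC][13-20 ALLOC][21-25 FREE]
Op 7: free(c) -> (freed c); heap: [0-1 FREE][2-11 ALLOC][12-12 FREE][13-20 ALLOC][21-25 FREE]
Free blocks: [2 1 5] total_free=8 largest=5 -> 100*(8-5)/8 = 300/8 = 37.5 -> rounds to 38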